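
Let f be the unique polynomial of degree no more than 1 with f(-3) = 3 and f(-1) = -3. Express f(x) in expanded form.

f(x) = -3x - 6

Using the Lagrange interpolation formula with nodes -3, -1:
  L_0(x) = (x + 1) / -2
  L_1(x) = (x + 3) / 2
Then f(x) = 3·L_0(x) - 3·L_1(x).
Expanding and collecting terms gives f(x) = -3x - 6.
Check: f(-3) = 3. ✓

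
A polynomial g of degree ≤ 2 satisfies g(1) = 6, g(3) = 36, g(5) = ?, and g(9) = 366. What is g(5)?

The 3 known points determine the degree-2 polynomial uniquely.
Write g(u) = au^2 + bu + c. Substituting each data point gives a linear system:
  a + b + c = 6
  9a + 3b + c = 36
  81a + 9b + c = 366
Solving the system yields a = 5, b = -5, c = 6.
So g(u) = 5u^2 - 5u + 6.
Then g(5) = 106.

106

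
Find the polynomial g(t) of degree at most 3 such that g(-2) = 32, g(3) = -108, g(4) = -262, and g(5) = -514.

Write g(t) = at^3 + bt^2 + ct + d. Substituting each data point gives a linear system:
  -8a + 4b - 2c + d = 32
  27a + 9b + 3c + d = -108
  64a + 16b + 4c + d = -262
  125a + 25b + 5c + d = -514
Solving the system yields a = -4, b = -1, c = 1, d = 6.
So g(t) = -4t³ - t² + t + 6.
Check: g(-2) = 32. ✓

g(t) = -4t^3 - t^2 + t + 6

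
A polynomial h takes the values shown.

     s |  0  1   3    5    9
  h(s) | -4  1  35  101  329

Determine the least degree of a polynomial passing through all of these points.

2

Divided differences on the nodes 0, 1, 3, 5, 9:
  order 0: -4  1  35  101  329
  order 1: 5  17  33  57
  order 2: 4  4  4
  order 3: 0  0
  order 4: 0
The order-2 divided differences are all 4 (nonzero) and every higher order vanishes, so the data lies on a polynomial of degree exactly 2.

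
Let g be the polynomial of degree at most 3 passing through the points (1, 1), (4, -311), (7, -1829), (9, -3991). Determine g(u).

g(u) = -6u^3 + 5u^2 - 3u + 5

Write g(u) = au^3 + bu^2 + cu + d. Substituting each data point gives a linear system:
  a + b + c + d = 1
  64a + 16b + 4c + d = -311
  343a + 49b + 7c + d = -1829
  729a + 81b + 9c + d = -3991
Solving the system yields a = -6, b = 5, c = -3, d = 5.
So g(u) = -6u^3 + 5u^2 - 3u + 5.
Check: g(1) = 1. ✓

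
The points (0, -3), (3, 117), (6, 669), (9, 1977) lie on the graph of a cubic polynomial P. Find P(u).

Using the Lagrange interpolation formula with nodes 0, 3, 6, 9:
  L_0(u) = (u - 3)(u - 6)(u - 9) / -162
  L_1(u) = u(u - 6)(u - 9) / 54
  L_2(u) = u(u - 3)(u - 9) / -54
  L_3(u) = u(u - 3)(u - 6) / 162
Then P(u) = -3·L_0(u) + 117·L_1(u) + 669·L_2(u) + 1977·L_3(u).
Expanding and collecting terms gives P(u) = 2u³ + 6u² + 4u - 3.
Check: P(6) = 669. ✓

P(u) = 2u^3 + 6u^2 + 4u - 3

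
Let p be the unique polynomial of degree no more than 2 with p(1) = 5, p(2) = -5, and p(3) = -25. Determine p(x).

p(x) = -5x^2 + 5x + 5

Using the Lagrange interpolation formula with nodes 1, 2, 3:
  L_0(x) = (x - 2)(x - 3) / 2
  L_1(x) = (x - 1)(x - 3) / -1
  L_2(x) = (x - 1)(x - 2) / 2
Then p(x) = 5·L_0(x) - 5·L_1(x) - 25·L_2(x).
Expanding and collecting terms gives p(x) = -5x^2 + 5x + 5.
Check: p(3) = -25. ✓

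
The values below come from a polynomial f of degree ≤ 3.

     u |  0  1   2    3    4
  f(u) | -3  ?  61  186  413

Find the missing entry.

8

The 4 known points determine the degree-3 polynomial uniquely.
Write f(u) = au^3 + bu^2 + cu + d. Substituting each data point gives a linear system:
  d = -3
  8a + 4b + 2c + d = 61
  27a + 9b + 3c + d = 186
  64a + 16b + 4c + d = 413
Solving the system yields a = 5, b = 6, c = 0, d = -3.
So f(u) = 5u^3 + 6u^2 - 3.
Then f(1) = 8.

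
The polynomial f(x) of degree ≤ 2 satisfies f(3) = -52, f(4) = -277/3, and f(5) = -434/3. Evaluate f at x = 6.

Write f(x) = ax^2 + bx + c. Substituting each data point gives a linear system:
  9a + 3b + c = -52
  16a + 4b + c = -277/3
  25a + 5b + c = -434/3
Solving the system yields a = -6, b = 5/3, c = -3.
So f(x) = -6x^2 + (5/3)x - 3.
Then f(6) = -209.

-209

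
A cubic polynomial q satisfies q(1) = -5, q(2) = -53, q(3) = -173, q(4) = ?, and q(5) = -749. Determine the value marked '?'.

On equispaced nodes a degree-3 polynomial has vanishing fourth forward difference, so
  q(1) - 4·q(2) + 6·q(3) - 4·q(4) + q(5) = 0.
Substituting the known values and solving for q(4):
  -4·q(4) = 1580
  q(4) = -395.

-395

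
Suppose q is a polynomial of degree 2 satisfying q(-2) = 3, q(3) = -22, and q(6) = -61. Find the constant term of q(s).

-1

Write q(s) = as^2 + bs + c. Substituting each data point gives a linear system:
  4a - 2b + c = 3
  9a + 3b + c = -22
  36a + 6b + c = -61
Solving the system yields a = -1, b = -4, c = -1.
So q(s) = -s² - 4s - 1.
The constant term is -1.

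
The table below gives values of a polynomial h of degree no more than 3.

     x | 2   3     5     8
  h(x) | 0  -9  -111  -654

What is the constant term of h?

-6

Write h(x) = ax^3 + bx^2 + cx + d. Substituting each data point gives a linear system:
  8a + 4b + 2c + d = 0
  27a + 9b + 3c + d = -9
  125a + 25b + 5c + d = -111
  512a + 64b + 8c + d = -654
Solving the system yields a = -2, b = 6, c = -1, d = -6.
So h(x) = -2x³ + 6x² - x - 6.
The constant term is -6.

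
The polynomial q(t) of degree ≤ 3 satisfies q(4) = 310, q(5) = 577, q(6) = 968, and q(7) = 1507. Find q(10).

4252

Write q(t) = at^3 + bt^2 + ct + d. Substituting each data point gives a linear system:
  64a + 16b + 4c + d = 310
  125a + 25b + 5c + d = 577
  216a + 36b + 6c + d = 968
  343a + 49b + 7c + d = 1507
Solving the system yields a = 4, b = 2, c = 5, d = 2.
So q(t) = 4t^3 + 2t^2 + 5t + 2.
Then q(10) = 4252.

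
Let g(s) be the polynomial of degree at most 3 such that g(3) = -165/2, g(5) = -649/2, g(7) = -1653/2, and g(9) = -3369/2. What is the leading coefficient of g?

-2

Write g(s) = as^3 + bs^2 + cs + d. Substituting each data point gives a linear system:
  27a + 9b + 3c + d = -165/2
  125a + 25b + 5c + d = -649/2
  343a + 49b + 7c + d = -1653/2
  729a + 81b + 9c + d = -3369/2
Solving the system yields a = -2, b = -5/2, c = -3, d = 3.
So g(s) = -2s^3 - (5/2)s^2 - 3s + 3.
The leading coefficient is -2.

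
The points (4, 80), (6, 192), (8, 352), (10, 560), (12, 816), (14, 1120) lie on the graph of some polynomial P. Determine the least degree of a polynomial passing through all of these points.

2

Forward differences of the values at n = 4, 6, 8, 10, 12, 14:
  P  : 80  192  352  560  816  1120
  Δ  : 112  160  208  256  304
  Δ^2: 48  48  48  48
  Δ^3: 0  0  0
  Δ^4: 0  0
  Δ^5: 0
The second differences are constant (48) and nonzero, while all higher differences vanish, so the minimal degree is 2.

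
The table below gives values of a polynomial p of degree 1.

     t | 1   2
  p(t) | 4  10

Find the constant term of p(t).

Write p(t) = at + b. Substituting each data point gives a linear system:
  a + b = 4
  2a + b = 10
Solving the system yields a = 6, b = -2.
So p(t) = 6t - 2.
The constant term is -2.

-2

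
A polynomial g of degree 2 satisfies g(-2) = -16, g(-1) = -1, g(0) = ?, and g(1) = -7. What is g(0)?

2

On equispaced nodes a degree-2 polynomial has vanishing third forward difference, so
  - g(-2) + 3·g(-1) - 3·g(0) + g(1) = 0.
Substituting the known values and solving for g(0):
  -3·g(0) = -6
  g(0) = 2.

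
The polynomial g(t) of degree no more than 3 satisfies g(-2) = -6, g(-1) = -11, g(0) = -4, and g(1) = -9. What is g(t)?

g(t) = -4t^3 - 6t^2 + 5t - 4

Write g(t) = at^3 + bt^2 + ct + d. Substituting each data point gives a linear system:
  -8a + 4b - 2c + d = -6
  -a + b - c + d = -11
  d = -4
  a + b + c + d = -9
Solving the system yields a = -4, b = -6, c = 5, d = -4.
So g(t) = -4t^3 - 6t^2 + 5t - 4.
Check: g(0) = -4. ✓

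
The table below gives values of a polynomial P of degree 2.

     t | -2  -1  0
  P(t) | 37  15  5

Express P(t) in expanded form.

Write P(t) = at^2 + bt + c. Substituting each data point gives a linear system:
  4a - 2b + c = 37
  a - b + c = 15
  c = 5
Solving the system yields a = 6, b = -4, c = 5.
So P(t) = 6t² - 4t + 5.
Check: P(-2) = 37. ✓

P(t) = 6t^2 - 4t + 5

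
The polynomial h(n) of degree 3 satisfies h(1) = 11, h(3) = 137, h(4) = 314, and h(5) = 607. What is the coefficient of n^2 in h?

Write h(n) = an^3 + bn^2 + cn + d. Substituting each data point gives a linear system:
  a + b + c + d = 11
  27a + 9b + 3c + d = 137
  64a + 16b + 4c + d = 314
  125a + 25b + 5c + d = 607
Solving the system yields a = 5, b = -2, c = 6, d = 2.
So h(n) = 5n^3 - 2n^2 + 6n + 2.
The coefficient of n^2 is -2.

-2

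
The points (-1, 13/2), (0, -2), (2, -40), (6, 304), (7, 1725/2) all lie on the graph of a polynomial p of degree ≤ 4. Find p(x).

p(x) = x^4 - 4x^3 - (5/2)x^2 - 6x - 2

Write p(x) = ax^4 + bx^3 + cx^2 + dx + e. Substituting each data point gives a linear system:
  a - b + c - d + e = 13/2
  e = -2
  16a + 8b + 4c + 2d + e = -40
  1296a + 216b + 36c + 6d + e = 304
  2401a + 343b + 49c + 7d + e = 1725/2
Solving the system yields a = 1, b = -4, c = -5/2, d = -6, e = -2.
So p(x) = x^4 - 4x^3 - (5/2)x^2 - 6x - 2.
Check: p(7) = 1725/2. ✓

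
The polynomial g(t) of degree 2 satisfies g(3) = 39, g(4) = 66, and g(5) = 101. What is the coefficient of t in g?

-1

Write g(t) = at^2 + bt + c. Substituting each data point gives a linear system:
  9a + 3b + c = 39
  16a + 4b + c = 66
  25a + 5b + c = 101
Solving the system yields a = 4, b = -1, c = 6.
So g(t) = 4t² - t + 6.
The coefficient of t is -1.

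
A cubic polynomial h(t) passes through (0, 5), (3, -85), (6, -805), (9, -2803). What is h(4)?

Using the Lagrange interpolation formula with nodes 0, 3, 6, 9:
  L_0(t) = (t - 3)(t - 6)(t - 9) / -162
  L_1(t) = t(t - 6)(t - 9) / 54
  L_2(t) = t(t - 3)(t - 9) / -54
  L_3(t) = t(t - 3)(t - 6) / 162
Then h(t) = 5·L_0(t) - 85·L_1(t) - 805·L_2(t) - 2803·L_3(t).
Expanding and collecting terms gives h(t) = -4t^3 + t^2 + 3t + 5.
Evaluating at t = 4: h(4) = -223.

-223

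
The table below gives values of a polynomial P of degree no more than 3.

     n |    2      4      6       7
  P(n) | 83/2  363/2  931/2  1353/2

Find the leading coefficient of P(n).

Write P(n) = an^3 + bn^2 + cn + d. Substituting each data point gives a linear system:
  8a + 4b + 2c + d = 83/2
  64a + 16b + 4c + d = 363/2
  216a + 36b + 6c + d = 931/2
  343a + 49b + 7c + d = 1353/2
Solving the system yields a = 1, b = 6, c = 6, d = -5/2.
So P(n) = n^3 + 6n^2 + 6n - 5/2.
The leading coefficient is 1.

1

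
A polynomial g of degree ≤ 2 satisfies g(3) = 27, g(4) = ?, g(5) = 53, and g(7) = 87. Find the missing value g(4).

39

The 3 known points determine the degree-2 polynomial uniquely.
Write g(n) = an^2 + bn + c. Substituting each data point gives a linear system:
  9a + 3b + c = 27
  25a + 5b + c = 53
  49a + 7b + c = 87
Solving the system yields a = 1, b = 5, c = 3.
So g(n) = n^2 + 5n + 3.
Then g(4) = 39.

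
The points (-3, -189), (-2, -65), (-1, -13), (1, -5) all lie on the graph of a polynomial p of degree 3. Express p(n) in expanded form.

Write p(n) = an^3 + bn^2 + cn + d. Substituting each data point gives a linear system:
  -27a + 9b - 3c + d = -189
  -8a + 4b - 2c + d = -65
  -a + b - c + d = -13
  a + b + c + d = -5
Solving the system yields a = 5, b = -6, c = -1, d = -3.
So p(n) = 5n^3 - 6n^2 - n - 3.
Check: p(-2) = -65. ✓

p(n) = 5n^3 - 6n^2 - n - 3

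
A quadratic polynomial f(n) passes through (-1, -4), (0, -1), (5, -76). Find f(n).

f(n) = -3n^2 - 1

Write f(n) = an^2 + bn + c. Substituting each data point gives a linear system:
  a - b + c = -4
  c = -1
  25a + 5b + c = -76
Solving the system yields a = -3, b = 0, c = -1.
So f(n) = -3n^2 - 1.
Check: f(5) = -76. ✓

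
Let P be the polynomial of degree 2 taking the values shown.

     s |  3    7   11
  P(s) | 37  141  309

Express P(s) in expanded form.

Using the Lagrange interpolation formula with nodes 3, 7, 11:
  L_0(s) = (s - 7)(s - 11) / 32
  L_1(s) = (s - 3)(s - 11) / -16
  L_2(s) = (s - 3)(s - 7) / 32
Then P(s) = 37·L_0(s) + 141·L_1(s) + 309·L_2(s).
Expanding and collecting terms gives P(s) = 2s^2 + 6s + 1.
Check: P(3) = 37. ✓

P(s) = 2s^2 + 6s + 1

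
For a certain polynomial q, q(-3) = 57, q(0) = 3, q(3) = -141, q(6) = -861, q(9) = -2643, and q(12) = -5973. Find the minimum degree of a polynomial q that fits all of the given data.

Forward differences of the values at s = -3, 0, 3, 6, 9, 12:
  q  : 57  3  -141  -861  -2643  -5973
  Δ  : -54  -144  -720  -1782  -3330
  Δ^2: -90  -576  -1062  -1548
  Δ^3: -486  -486  -486
  Δ^4: 0  0
  Δ^5: 0
The third differences are constant (-486) and nonzero, while all higher differences vanish, so the minimal degree is 3.

3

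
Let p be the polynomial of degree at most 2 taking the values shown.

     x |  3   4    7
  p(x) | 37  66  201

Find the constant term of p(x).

Write p(x) = ax^2 + bx + c. Substituting each data point gives a linear system:
  9a + 3b + c = 37
  16a + 4b + c = 66
  49a + 7b + c = 201
Solving the system yields a = 4, b = 1, c = -2.
So p(x) = 4x^2 + x - 2.
The constant term is -2.

-2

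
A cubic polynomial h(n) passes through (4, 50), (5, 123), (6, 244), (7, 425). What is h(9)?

Forward differences of the values at n = 4, 5, 6, 7:
  h  : 50  123  244  425
  Δ  : 73  121  181
  Δ^2: 48  60
  Δ^3: 12
The third differences are constant, confirming degree 3.
Interpolating (Newton forward form) and evaluating at n = 9 gives h(9) = 1015.

1015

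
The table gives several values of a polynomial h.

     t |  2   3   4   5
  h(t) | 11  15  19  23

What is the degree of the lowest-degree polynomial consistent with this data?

1

Forward differences of the values at t = 2, 3, 4, 5:
  h  : 11  15  19  23
  Δ  : 4  4  4
  Δ^2: 0  0
  Δ^3: 0
The first differences are constant (4) and nonzero, while all higher differences vanish, so the minimal degree is 1.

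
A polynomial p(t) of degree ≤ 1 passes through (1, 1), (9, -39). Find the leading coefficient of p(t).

-5

Write p(t) = at + b. Substituting each data point gives a linear system:
  a + b = 1
  9a + b = -39
Solving the system yields a = -5, b = 6.
So p(t) = -5t + 6.
The leading coefficient is -5.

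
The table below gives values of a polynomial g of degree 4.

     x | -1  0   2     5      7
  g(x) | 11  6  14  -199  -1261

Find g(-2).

-10

Write g(x) = ax^4 + bx^3 + cx^2 + dx + e. Substituting each data point gives a linear system:
  a - b + c - d + e = 11
  e = 6
  16a + 8b + 4c + 2d + e = 14
  625a + 125b + 25c + 5d + e = -199
  2401a + 343b + 49c + 7d + e = -1261
Solving the system yields a = -1, b = 3, c = 3, d = -6, e = 6.
So g(x) = -x^4 + 3x^3 + 3x^2 - 6x + 6.
Then g(-2) = -10.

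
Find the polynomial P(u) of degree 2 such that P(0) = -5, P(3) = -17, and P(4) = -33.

P(u) = -3u^2 + 5u - 5

Using the Lagrange interpolation formula with nodes 0, 3, 4:
  L_0(u) = (u - 3)(u - 4) / 12
  L_1(u) = u(u - 4) / -3
  L_2(u) = u(u - 3) / 4
Then P(u) = -5·L_0(u) - 17·L_1(u) - 33·L_2(u).
Expanding and collecting terms gives P(u) = -3u² + 5u - 5.
Check: P(4) = -33. ✓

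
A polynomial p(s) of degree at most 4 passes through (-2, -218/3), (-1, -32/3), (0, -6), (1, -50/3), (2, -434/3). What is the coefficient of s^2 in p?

Write p(s) = as^4 + bs^3 + cs^2 + ds + e. Substituting each data point gives a linear system:
  16a - 8b + 4c - 2d + e = -218/3
  a - b + c - d + e = -32/3
  e = -6
  a + b + c + d + e = -50/3
  16a + 8b + 4c + 2d + e = -434/3
Solving the system yields a = -6, b = -5, c = -5/3, d = 2, e = -6.
So p(s) = -6s^4 - 5s^3 - (5/3)s^2 + 2s - 6.
The coefficient of s^2 is -5/3.

-5/3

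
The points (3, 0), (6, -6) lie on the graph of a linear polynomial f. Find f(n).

f(n) = -2n + 6

Write f(n) = an + b. Substituting each data point gives a linear system:
  3a + b = 0
  6a + b = -6
Solving the system yields a = -2, b = 6.
So f(n) = -2n + 6.
Check: f(3) = 0. ✓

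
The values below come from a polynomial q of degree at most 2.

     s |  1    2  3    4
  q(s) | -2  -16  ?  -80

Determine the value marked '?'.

On equispaced nodes a degree-2 polynomial has vanishing third forward difference, so
  - q(1) + 3·q(2) - 3·q(3) + q(4) = 0.
Substituting the known values and solving for q(3):
  -3·q(3) = 126
  q(3) = -42.

-42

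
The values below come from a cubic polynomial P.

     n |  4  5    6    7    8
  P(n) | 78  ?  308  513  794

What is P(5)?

The 4 known points determine the degree-3 polynomial uniquely.
Write P(n) = an^3 + bn^2 + cn + d. Substituting each data point gives a linear system:
  64a + 16b + 4c + d = 78
  216a + 36b + 6c + d = 308
  343a + 49b + 7c + d = 513
  512a + 64b + 8c + d = 794
Solving the system yields a = 2, b = -4, c = 3, d = 2.
So P(n) = 2n^3 - 4n^2 + 3n + 2.
Then P(5) = 167.

167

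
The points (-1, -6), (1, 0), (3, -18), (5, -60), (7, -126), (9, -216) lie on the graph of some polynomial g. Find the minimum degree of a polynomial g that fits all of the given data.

Forward differences of the values at t = -1, 1, 3, 5, 7, 9:
  g  : -6  0  -18  -60  -126  -216
  Δ  : 6  -18  -42  -66  -90
  Δ^2: -24  -24  -24  -24
  Δ^3: 0  0  0
  Δ^4: 0  0
  Δ^5: 0
The second differences are constant (-24) and nonzero, while all higher differences vanish, so the minimal degree is 2.

2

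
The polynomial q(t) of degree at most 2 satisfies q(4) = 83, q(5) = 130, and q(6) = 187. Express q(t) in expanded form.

Write q(t) = at^2 + bt + c. Substituting each data point gives a linear system:
  16a + 4b + c = 83
  25a + 5b + c = 130
  36a + 6b + c = 187
Solving the system yields a = 5, b = 2, c = -5.
So q(t) = 5t² + 2t - 5.
Check: q(5) = 130. ✓

q(t) = 5t^2 + 2t - 5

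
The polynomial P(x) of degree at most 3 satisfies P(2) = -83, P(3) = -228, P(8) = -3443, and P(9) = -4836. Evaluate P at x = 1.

-20

Using the Lagrange interpolation formula with nodes 2, 3, 8, 9:
  L_0(x) = (x - 3)(x - 8)(x - 9) / -42
  L_1(x) = (x - 2)(x - 8)(x - 9) / 30
  L_2(x) = (x - 2)(x - 3)(x - 9) / -30
  L_3(x) = (x - 2)(x - 3)(x - 8) / 42
Then P(x) = -83·L_0(x) - 228·L_1(x) - 3443·L_2(x) - 4836·L_3(x).
Expanding and collecting terms gives P(x) = -6x³ - 5x² - 6x - 3.
Evaluating at x = 1: P(1) = -20.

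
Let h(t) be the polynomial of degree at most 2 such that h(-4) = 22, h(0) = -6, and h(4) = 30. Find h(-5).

39

Write h(t) = at^2 + bt + c. Substituting each data point gives a linear system:
  16a - 4b + c = 22
  c = -6
  16a + 4b + c = 30
Solving the system yields a = 2, b = 1, c = -6.
So h(t) = 2t² + t - 6.
Then h(-5) = 39.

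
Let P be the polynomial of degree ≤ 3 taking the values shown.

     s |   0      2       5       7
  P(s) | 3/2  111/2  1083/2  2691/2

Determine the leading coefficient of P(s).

3

Write P(s) = as^3 + bs^2 + cs + d. Substituting each data point gives a linear system:
  d = 3/2
  8a + 4b + 2c + d = 111/2
  125a + 25b + 5c + d = 1083/2
  343a + 49b + 7c + d = 2691/2
Solving the system yields a = 3, b = 6, c = 3, d = 3/2.
So P(s) = 3s^3 + 6s^2 + 3s + 3/2.
The leading coefficient is 3.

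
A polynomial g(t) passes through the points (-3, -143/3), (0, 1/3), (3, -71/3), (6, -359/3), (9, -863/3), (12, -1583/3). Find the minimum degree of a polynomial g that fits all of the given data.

Forward differences of the values at t = -3, 0, 3, 6, 9, 12:
  g  : -143/3  1/3  -71/3  -359/3  -863/3  -1583/3
  Δ  : 48  -24  -96  -168  -240
  Δ^2: -72  -72  -72  -72
  Δ^3: 0  0  0
  Δ^4: 0  0
  Δ^5: 0
The second differences are constant (-72) and nonzero, while all higher differences vanish, so the minimal degree is 2.

2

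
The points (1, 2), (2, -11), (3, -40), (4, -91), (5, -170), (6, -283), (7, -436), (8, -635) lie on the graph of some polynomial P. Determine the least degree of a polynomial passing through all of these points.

3

Forward differences of the values at x = 1, 2, 3, 4, 5, 6, 7, 8:
  P  : 2  -11  -40  -91  -170  -283  -436  -635
  Δ  : -13  -29  -51  -79  -113  -153  -199
  Δ^2: -16  -22  -28  -34  -40  -46
  Δ^3: -6  -6  -6  -6  -6
  Δ^4: 0  0  0  0
  Δ^5: 0  0  0
  Δ^6: 0  0
  Δ^7: 0
The third differences are constant (-6) and nonzero, while all higher differences vanish, so the minimal degree is 3.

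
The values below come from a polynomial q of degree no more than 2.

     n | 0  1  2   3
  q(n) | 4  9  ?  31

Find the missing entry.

18

The 3 known points determine the degree-2 polynomial uniquely.
Write q(n) = an^2 + bn + c. Substituting each data point gives a linear system:
  c = 4
  a + b + c = 9
  9a + 3b + c = 31
Solving the system yields a = 2, b = 3, c = 4.
So q(n) = 2n^2 + 3n + 4.
Then q(2) = 18.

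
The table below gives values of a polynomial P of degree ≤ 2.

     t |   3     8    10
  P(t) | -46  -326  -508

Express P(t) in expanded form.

Using the Lagrange interpolation formula with nodes 3, 8, 10:
  L_0(t) = (t - 8)(t - 10) / 35
  L_1(t) = (t - 3)(t - 10) / -10
  L_2(t) = (t - 3)(t - 8) / 14
Then P(t) = -46·L_0(t) - 326·L_1(t) - 508·L_2(t).
Expanding and collecting terms gives P(t) = -5t^2 - t + 2.
Check: P(8) = -326. ✓

P(t) = -5t^2 - t + 2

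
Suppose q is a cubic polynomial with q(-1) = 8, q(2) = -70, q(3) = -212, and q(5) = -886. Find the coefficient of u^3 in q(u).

Write q(u) = au^3 + bu^2 + cu + d. Substituting each data point gives a linear system:
  -a + b - c + d = 8
  8a + 4b + 2c + d = -70
  27a + 9b + 3c + d = -212
  125a + 25b + 5c + d = -886
Solving the system yields a = -6, b = -5, c = -3, d = 4.
So q(u) = -6u³ - 5u² - 3u + 4.
The leading coefficient is -6.

-6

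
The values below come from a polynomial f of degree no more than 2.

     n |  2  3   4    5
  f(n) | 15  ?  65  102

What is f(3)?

On equispaced nodes a degree-2 polynomial has vanishing third forward difference, so
  - f(2) + 3·f(3) - 3·f(4) + f(5) = 0.
Substituting the known values and solving for f(3):
  3·f(3) = 108
  f(3) = 36.

36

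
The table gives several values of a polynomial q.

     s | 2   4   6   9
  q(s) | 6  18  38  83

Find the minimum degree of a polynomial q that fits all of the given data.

Divided differences on the nodes 2, 4, 6, 9:
  order 0: 6  18  38  83
  order 1: 6  10  15
  order 2: 1  1
  order 3: 0
The order-2 divided differences are all 1 (nonzero) and every higher order vanishes, so the data lies on a polynomial of degree exactly 2.

2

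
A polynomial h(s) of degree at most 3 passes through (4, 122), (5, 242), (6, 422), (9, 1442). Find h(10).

Using the Lagrange interpolation formula with nodes 4, 5, 6, 9:
  L_0(s) = (s - 5)(s - 6)(s - 9) / -10
  L_1(s) = (s - 4)(s - 6)(s - 9) / 4
  L_2(s) = (s - 4)(s - 5)(s - 9) / -6
  L_3(s) = (s - 4)(s - 5)(s - 6) / 60
Then h(s) = 122·L_0(s) + 242·L_1(s) + 422·L_2(s) + 1442·L_3(s).
Expanding and collecting terms gives h(s) = 2s³ - 2s + 2.
Evaluating at s = 10: h(10) = 1982.

1982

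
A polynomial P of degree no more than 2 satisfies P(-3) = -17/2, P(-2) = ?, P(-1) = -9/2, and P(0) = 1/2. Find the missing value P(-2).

-15/2

On equispaced nodes a degree-2 polynomial has vanishing third forward difference, so
  - P(-3) + 3·P(-2) - 3·P(-1) + P(0) = 0.
Substituting the known values and solving for P(-2):
  3·P(-2) = -45/2
  P(-2) = -15/2.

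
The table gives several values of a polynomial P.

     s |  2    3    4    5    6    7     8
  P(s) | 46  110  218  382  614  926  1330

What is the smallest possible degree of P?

3

Forward differences of the values at s = 2, 3, 4, 5, 6, 7, 8:
  P  : 46  110  218  382  614  926  1330
  Δ  : 64  108  164  232  312  404
  Δ^2: 44  56  68  80  92
  Δ^3: 12  12  12  12
  Δ^4: 0  0  0
  Δ^5: 0  0
  Δ^6: 0
The third differences are constant (12) and nonzero, while all higher differences vanish, so the minimal degree is 3.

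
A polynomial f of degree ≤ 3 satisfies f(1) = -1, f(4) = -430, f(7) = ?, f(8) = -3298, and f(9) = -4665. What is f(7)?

The 4 known points determine the degree-3 polynomial uniquely.
Write f(t) = at^3 + bt^2 + ct + d. Substituting each data point gives a linear system:
  a + b + c + d = -1
  64a + 16b + 4c + d = -430
  512a + 64b + 8c + d = -3298
  729a + 81b + 9c + d = -4665
Solving the system yields a = -6, b = -4, c = 3, d = 6.
So f(t) = -6t^3 - 4t^2 + 3t + 6.
Then f(7) = -2227.

-2227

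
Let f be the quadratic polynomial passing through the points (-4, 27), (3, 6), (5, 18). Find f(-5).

38

Using the Lagrange interpolation formula with nodes -4, 3, 5:
  L_0(x) = (x - 3)(x - 5) / 63
  L_1(x) = (x + 4)(x - 5) / -14
  L_2(x) = (x + 4)(x - 3) / 18
Then f(x) = 27·L_0(x) + 6·L_1(x) + 18·L_2(x).
Expanding and collecting terms gives f(x) = x² - 2x + 3.
Evaluating at x = -5: f(-5) = 38.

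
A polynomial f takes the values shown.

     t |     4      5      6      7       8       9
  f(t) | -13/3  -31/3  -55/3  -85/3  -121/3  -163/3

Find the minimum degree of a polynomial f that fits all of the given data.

Forward differences of the values at t = 4, 5, 6, 7, 8, 9:
  f  : -13/3  -31/3  -55/3  -85/3  -121/3  -163/3
  Δ  : -6  -8  -10  -12  -14
  Δ^2: -2  -2  -2  -2
  Δ^3: 0  0  0
  Δ^4: 0  0
  Δ^5: 0
The second differences are constant (-2) and nonzero, while all higher differences vanish, so the minimal degree is 2.

2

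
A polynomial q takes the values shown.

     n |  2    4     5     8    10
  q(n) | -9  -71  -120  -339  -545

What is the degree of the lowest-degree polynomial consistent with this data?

2

Divided differences on the nodes 2, 4, 5, 8, 10:
  order 0: -9  -71  -120  -339  -545
  order 1: -31  -49  -73  -103
  order 2: -6  -6  -6
  order 3: 0  0
  order 4: 0
The order-2 divided differences are all -6 (nonzero) and every higher order vanishes, so the data lies on a polynomial of degree exactly 2.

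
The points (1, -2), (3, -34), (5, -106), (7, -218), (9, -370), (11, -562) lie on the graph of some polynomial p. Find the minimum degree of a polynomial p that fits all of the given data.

2

Forward differences of the values at x = 1, 3, 5, 7, 9, 11:
  p  : -2  -34  -106  -218  -370  -562
  Δ  : -32  -72  -112  -152  -192
  Δ^2: -40  -40  -40  -40
  Δ^3: 0  0  0
  Δ^4: 0  0
  Δ^5: 0
The second differences are constant (-40) and nonzero, while all higher differences vanish, so the minimal degree is 2.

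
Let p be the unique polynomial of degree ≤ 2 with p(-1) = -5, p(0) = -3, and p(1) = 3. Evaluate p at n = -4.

13

Using the Lagrange interpolation formula with nodes -1, 0, 1:
  L_0(n) = n(n - 1) / 2
  L_1(n) = (n + 1)(n - 1) / -1
  L_2(n) = (n + 1)n / 2
Then p(n) = -5·L_0(n) - 3·L_1(n) + 3·L_2(n).
Expanding and collecting terms gives p(n) = 2n^2 + 4n - 3.
Evaluating at n = -4: p(-4) = 13.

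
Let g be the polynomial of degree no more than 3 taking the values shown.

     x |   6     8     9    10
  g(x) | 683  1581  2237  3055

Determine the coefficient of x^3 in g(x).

Write g(x) = ax^3 + bx^2 + cx + d. Substituting each data point gives a linear system:
  216a + 36b + 6c + d = 683
  512a + 64b + 8c + d = 1581
  729a + 81b + 9c + d = 2237
  1000a + 100b + 10c + d = 3055
Solving the system yields a = 3, b = 0, c = 5, d = 5.
So g(x) = 3x^3 + 5x + 5.
The leading coefficient is 3.

3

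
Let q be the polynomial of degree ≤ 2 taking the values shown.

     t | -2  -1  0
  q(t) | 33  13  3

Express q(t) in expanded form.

Write q(t) = at^2 + bt + c. Substituting each data point gives a linear system:
  4a - 2b + c = 33
  a - b + c = 13
  c = 3
Solving the system yields a = 5, b = -5, c = 3.
So q(t) = 5t^2 - 5t + 3.
Check: q(0) = 3. ✓

q(t) = 5t^2 - 5t + 3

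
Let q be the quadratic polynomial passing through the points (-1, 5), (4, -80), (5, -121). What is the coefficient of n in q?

-5

Write q(n) = an^2 + bn + c. Substituting each data point gives a linear system:
  a - b + c = 5
  16a + 4b + c = -80
  25a + 5b + c = -121
Solving the system yields a = -4, b = -5, c = 4.
So q(n) = -4n^2 - 5n + 4.
The coefficient of n is -5.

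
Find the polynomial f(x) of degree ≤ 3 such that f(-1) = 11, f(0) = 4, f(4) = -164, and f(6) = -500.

f(x) = -2x^3 - x^2 - 6x + 4

Using the Lagrange interpolation formula with nodes -1, 0, 4, 6:
  L_0(x) = x(x - 4)(x - 6) / -35
  L_1(x) = (x + 1)(x - 4)(x - 6) / 24
  L_2(x) = (x + 1)x(x - 6) / -40
  L_3(x) = (x + 1)x(x - 4) / 84
Then f(x) = 11·L_0(x) + 4·L_1(x) - 164·L_2(x) - 500·L_3(x).
Expanding and collecting terms gives f(x) = -2x^3 - x^2 - 6x + 4.
Check: f(0) = 4. ✓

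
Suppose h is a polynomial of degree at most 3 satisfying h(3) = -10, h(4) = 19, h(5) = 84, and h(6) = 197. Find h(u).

Write h(u) = au^3 + bu^2 + cu + d. Substituting each data point gives a linear system:
  27a + 9b + 3c + d = -10
  64a + 16b + 4c + d = 19
  125a + 25b + 5c + d = 84
  216a + 36b + 6c + d = 197
Solving the system yields a = 2, b = -6, c = -3, d = -1.
So h(u) = 2u^3 - 6u^2 - 3u - 1.
Check: h(5) = 84. ✓

h(u) = 2u^3 - 6u^2 - 3u - 1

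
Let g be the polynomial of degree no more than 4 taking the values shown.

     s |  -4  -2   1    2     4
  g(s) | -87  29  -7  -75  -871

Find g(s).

g(s) = -2s^4 - 6s^3 + 2s^2 - 2s + 1

Using the Lagrange interpolation formula with nodes -4, -2, 1, 2, 4:
  L_0(s) = (s + 2)(s - 1)(s - 2)(s - 4) / 480
  L_1(s) = (s + 4)(s - 1)(s - 2)(s - 4) / -144
  L_2(s) = (s + 4)(s + 2)(s - 2)(s - 4) / 45
  L_3(s) = (s + 4)(s + 2)(s - 1)(s - 4) / -48
  L_4(s) = (s + 4)(s + 2)(s - 1)(s - 2) / 288
Then g(s) = -87·L_0(s) + 29·L_1(s) - 7·L_2(s) - 75·L_3(s) - 871·L_4(s).
Expanding and collecting terms gives g(s) = -2s⁴ - 6s³ + 2s² - 2s + 1.
Check: g(2) = -75. ✓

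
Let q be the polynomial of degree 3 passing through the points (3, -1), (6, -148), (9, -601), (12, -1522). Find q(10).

-848

Write q(s) = as^3 + bs^2 + cs + d. Substituting each data point gives a linear system:
  27a + 9b + 3c + d = -1
  216a + 36b + 6c + d = -148
  729a + 81b + 9c + d = -601
  1728a + 144b + 12c + d = -1522
Solving the system yields a = -1, b = 1, c = 5, d = 2.
So q(s) = -s^3 + s^2 + 5s + 2.
Then q(10) = -848.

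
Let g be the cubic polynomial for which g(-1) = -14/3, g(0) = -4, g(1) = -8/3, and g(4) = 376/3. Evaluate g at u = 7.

2074/3

Write g(u) = au^3 + bu^2 + cu + d. Substituting each data point gives a linear system:
  -a + b - c + d = -14/3
  d = -4
  a + b + c + d = -8/3
  64a + 16b + 4c + d = 376/3
Solving the system yields a = 2, b = 1/3, c = -1, d = -4.
So g(u) = 2u^3 + (1/3)u^2 - u - 4.
Then g(7) = 2074/3.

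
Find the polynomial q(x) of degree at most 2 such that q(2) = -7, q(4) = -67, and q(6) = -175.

Using the Lagrange interpolation formula with nodes 2, 4, 6:
  L_0(x) = (x - 4)(x - 6) / 8
  L_1(x) = (x - 2)(x - 6) / -4
  L_2(x) = (x - 2)(x - 4) / 8
Then q(x) = -7·L_0(x) - 67·L_1(x) - 175·L_2(x).
Expanding and collecting terms gives q(x) = -6x² + 6x + 5.
Check: q(6) = -175. ✓

q(x) = -6x^2 + 6x + 5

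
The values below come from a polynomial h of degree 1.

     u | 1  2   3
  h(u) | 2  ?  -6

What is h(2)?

-2

The 2 known points determine the degree-1 polynomial uniquely.
Write h(u) = au + b. Substituting each data point gives a linear system:
  a + b = 2
  3a + b = -6
Solving the system yields a = -4, b = 6.
So h(u) = -4u + 6.
Then h(2) = -2.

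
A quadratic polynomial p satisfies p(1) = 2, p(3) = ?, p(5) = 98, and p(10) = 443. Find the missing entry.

30

The 3 known points determine the degree-2 polynomial uniquely.
Write p(x) = ax^2 + bx + c. Substituting each data point gives a linear system:
  a + b + c = 2
  25a + 5b + c = 98
  100a + 10b + c = 443
Solving the system yields a = 5, b = -6, c = 3.
So p(x) = 5x² - 6x + 3.
Then p(3) = 30.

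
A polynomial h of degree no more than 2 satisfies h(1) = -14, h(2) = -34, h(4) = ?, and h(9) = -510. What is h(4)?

-110

The 3 known points determine the degree-2 polynomial uniquely.
Write h(t) = at^2 + bt + c. Substituting each data point gives a linear system:
  a + b + c = -14
  4a + 2b + c = -34
  81a + 9b + c = -510
Solving the system yields a = -6, b = -2, c = -6.
So h(t) = -6t^2 - 2t - 6.
Then h(4) = -110.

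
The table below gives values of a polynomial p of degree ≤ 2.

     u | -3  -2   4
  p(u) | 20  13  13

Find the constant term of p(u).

Write p(u) = au^2 + bu + c. Substituting each data point gives a linear system:
  9a - 3b + c = 20
  4a - 2b + c = 13
  16a + 4b + c = 13
Solving the system yields a = 1, b = -2, c = 5.
So p(u) = u^2 - 2u + 5.
The constant term is 5.

5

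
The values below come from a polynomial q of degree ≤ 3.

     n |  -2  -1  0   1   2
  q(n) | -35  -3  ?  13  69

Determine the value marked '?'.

On equispaced nodes a degree-3 polynomial has vanishing fourth forward difference, so
  q(-2) - 4·q(-1) + 6·q(0) - 4·q(1) + q(2) = 0.
Substituting the known values and solving for q(0):
  6·q(0) = 6
  q(0) = 1.

1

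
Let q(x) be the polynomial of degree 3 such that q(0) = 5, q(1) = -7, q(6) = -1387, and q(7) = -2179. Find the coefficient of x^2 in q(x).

Write q(x) = ax^3 + bx^2 + cx + d. Substituting each data point gives a linear system:
  d = 5
  a + b + c + d = -7
  216a + 36b + 6c + d = -1387
  343a + 49b + 7c + d = -2179
Solving the system yields a = -6, b = -2, c = -4, d = 5.
So q(x) = -6x^3 - 2x^2 - 4x + 5.
The coefficient of x^2 is -2.

-2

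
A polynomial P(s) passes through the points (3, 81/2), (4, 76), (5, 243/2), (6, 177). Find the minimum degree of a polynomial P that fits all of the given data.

Forward differences of the values at s = 3, 4, 5, 6:
  P  : 81/2  76  243/2  177
  Δ  : 71/2  91/2  111/2
  Δ^2: 10  10
  Δ^3: 0
The second differences are constant (10) and nonzero, while all higher differences vanish, so the minimal degree is 2.

2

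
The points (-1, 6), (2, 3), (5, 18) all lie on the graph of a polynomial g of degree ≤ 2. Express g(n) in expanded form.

Write g(n) = an^2 + bn + c. Substituting each data point gives a linear system:
  a - b + c = 6
  4a + 2b + c = 3
  25a + 5b + c = 18
Solving the system yields a = 1, b = -2, c = 3.
So g(n) = n^2 - 2n + 3.
Check: g(5) = 18. ✓

g(n) = n^2 - 2n + 3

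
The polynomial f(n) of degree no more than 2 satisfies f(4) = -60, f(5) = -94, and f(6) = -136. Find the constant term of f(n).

-4

Write f(n) = an^2 + bn + c. Substituting each data point gives a linear system:
  16a + 4b + c = -60
  25a + 5b + c = -94
  36a + 6b + c = -136
Solving the system yields a = -4, b = 2, c = -4.
So f(n) = -4n^2 + 2n - 4.
The constant term is -4.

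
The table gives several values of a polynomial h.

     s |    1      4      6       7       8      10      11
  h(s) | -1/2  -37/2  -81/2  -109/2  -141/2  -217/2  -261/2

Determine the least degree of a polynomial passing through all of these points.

Divided differences on the nodes 1, 4, 6, 7, 8, 10, 11:
  order 0: -1/2  -37/2  -81/2  -109/2  -141/2  -217/2  -261/2
  order 1: -6  -11  -14  -16  -19  -22
  order 2: -1  -1  -1  -1  -1
  order 3: 0  0  0  0
  order 4: 0  0  0
  order 5: 0  0
  order 6: 0
The order-2 divided differences are all -1 (nonzero) and every higher order vanishes, so the data lies on a polynomial of degree exactly 2.

2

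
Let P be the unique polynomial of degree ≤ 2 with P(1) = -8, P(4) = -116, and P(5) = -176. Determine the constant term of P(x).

Write P(x) = ax^2 + bx + c. Substituting each data point gives a linear system:
  a + b + c = -8
  16a + 4b + c = -116
  25a + 5b + c = -176
Solving the system yields a = -6, b = -6, c = 4.
So P(x) = -6x² - 6x + 4.
The constant term is 4.

4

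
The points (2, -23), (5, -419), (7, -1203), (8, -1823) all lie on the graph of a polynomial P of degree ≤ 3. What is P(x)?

Using the Lagrange interpolation formula with nodes 2, 5, 7, 8:
  L_0(x) = (x - 5)(x - 7)(x - 8) / -90
  L_1(x) = (x - 2)(x - 7)(x - 8) / 18
  L_2(x) = (x - 2)(x - 5)(x - 8) / -10
  L_3(x) = (x - 2)(x - 5)(x - 7) / 18
Then P(x) = -23·L_0(x) - 419·L_1(x) - 1203·L_2(x) - 1823·L_3(x).
Expanding and collecting terms gives P(x) = -4x³ + 4x² - 4x + 1.
Check: P(8) = -1823. ✓

P(x) = -4x^3 + 4x^2 - 4x + 1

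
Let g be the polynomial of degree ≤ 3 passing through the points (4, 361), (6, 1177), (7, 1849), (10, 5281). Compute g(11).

6997

Using the Lagrange interpolation formula with nodes 4, 6, 7, 10:
  L_0(n) = (n - 6)(n - 7)(n - 10) / -36
  L_1(n) = (n - 4)(n - 7)(n - 10) / 8
  L_2(n) = (n - 4)(n - 6)(n - 10) / -9
  L_3(n) = (n - 4)(n - 6)(n - 7) / 72
Then g(n) = 361·L_0(n) + 1177·L_1(n) + 1849·L_2(n) + 5281·L_3(n).
Expanding and collecting terms gives g(n) = 5n^3 + 3n^2 - 2n + 1.
Evaluating at n = 11: g(11) = 6997.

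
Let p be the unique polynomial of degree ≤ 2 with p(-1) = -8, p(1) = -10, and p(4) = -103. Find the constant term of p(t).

-3

Write p(t) = at^2 + bt + c. Substituting each data point gives a linear system:
  a - b + c = -8
  a + b + c = -10
  16a + 4b + c = -103
Solving the system yields a = -6, b = -1, c = -3.
So p(t) = -6t^2 - t - 3.
The constant term is -3.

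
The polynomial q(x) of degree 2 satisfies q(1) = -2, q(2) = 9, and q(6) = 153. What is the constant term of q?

Write q(x) = ax^2 + bx + c. Substituting each data point gives a linear system:
  a + b + c = -2
  4a + 2b + c = 9
  36a + 6b + c = 153
Solving the system yields a = 5, b = -4, c = -3.
So q(x) = 5x^2 - 4x - 3.
The constant term is -3.

-3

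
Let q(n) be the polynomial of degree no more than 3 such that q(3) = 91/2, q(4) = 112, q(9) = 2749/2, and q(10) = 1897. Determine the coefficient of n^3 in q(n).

Write q(n) = an^3 + bn^2 + cn + d. Substituting each data point gives a linear system:
  27a + 9b + 3c + d = 91/2
  64a + 16b + 4c + d = 112
  729a + 81b + 9c + d = 2749/2
  1000a + 100b + 10c + d = 1897
Solving the system yields a = 2, b = -1, c = -1/2, d = 2.
So q(n) = 2n^3 - n^2 - (1/2)n + 2.
The leading coefficient is 2.

2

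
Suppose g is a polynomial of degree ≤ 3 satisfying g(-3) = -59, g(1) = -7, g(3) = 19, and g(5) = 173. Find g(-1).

Write g(s) = as^3 + bs^2 + cs + d. Substituting each data point gives a linear system:
  -27a + 9b - 3c + d = -59
  a + b + c + d = -7
  27a + 9b + 3c + d = 19
  125a + 25b + 5c + d = 173
Solving the system yields a = 2, b = -2, c = -5, d = -2.
So g(s) = 2s³ - 2s² - 5s - 2.
Then g(-1) = -1.

-1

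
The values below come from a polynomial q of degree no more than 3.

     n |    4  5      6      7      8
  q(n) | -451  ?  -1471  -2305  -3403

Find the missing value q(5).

The 4 known points determine the degree-3 polynomial uniquely.
Write q(n) = an^3 + bn^2 + cn + d. Substituting each data point gives a linear system:
  64a + 16b + 4c + d = -451
  216a + 36b + 6c + d = -1471
  343a + 49b + 7c + d = -2305
  512a + 64b + 8c + d = -3403
Solving the system yields a = -6, b = -6, c = 6, d = 5.
So q(n) = -6n³ - 6n² + 6n + 5.
Then q(5) = -865.

-865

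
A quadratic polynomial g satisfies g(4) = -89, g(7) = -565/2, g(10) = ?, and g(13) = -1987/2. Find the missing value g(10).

-584

On equispaced nodes a degree-2 polynomial has vanishing third forward difference, so
  - g(4) + 3·g(7) - 3·g(10) + g(13) = 0.
Substituting the known values and solving for g(10):
  -3·g(10) = 1752
  g(10) = -584.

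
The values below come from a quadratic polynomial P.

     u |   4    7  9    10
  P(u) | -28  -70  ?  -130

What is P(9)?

-108

The 3 known points determine the degree-2 polynomial uniquely.
Write P(u) = au^2 + bu + c. Substituting each data point gives a linear system:
  16a + 4b + c = -28
  49a + 7b + c = -70
  100a + 10b + c = -130
Solving the system yields a = -1, b = -3, c = 0.
So P(u) = -u^2 - 3u.
Then P(9) = -108.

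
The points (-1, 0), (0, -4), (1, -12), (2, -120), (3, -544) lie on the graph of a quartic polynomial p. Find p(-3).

Forward differences of the values at u = -1, 0, 1, 2, 3:
  p  : 0  -4  -12  -120  -544
  Δ  : -4  -8  -108  -424
  Δ^2: -4  -100  -316
  Δ^3: -96  -216
  Δ^4: -120
The fourth differences are constant, confirming degree 4.
Interpolating (Newton forward form) and evaluating at u = -3 gives p(-3) = -220.

-220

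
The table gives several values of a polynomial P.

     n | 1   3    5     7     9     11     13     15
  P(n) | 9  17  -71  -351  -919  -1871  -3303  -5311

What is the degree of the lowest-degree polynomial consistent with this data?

3

Forward differences of the values at n = 1, 3, 5, 7, 9, 11, 13, 15:
  P  : 9  17  -71  -351  -919  -1871  -3303  -5311
  Δ  : 8  -88  -280  -568  -952  -1432  -2008
  Δ^2: -96  -192  -288  -384  -480  -576
  Δ^3: -96  -96  -96  -96  -96
  Δ^4: 0  0  0  0
  Δ^5: 0  0  0
  Δ^6: 0  0
  Δ^7: 0
The third differences are constant (-96) and nonzero, while all higher differences vanish, so the minimal degree is 3.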